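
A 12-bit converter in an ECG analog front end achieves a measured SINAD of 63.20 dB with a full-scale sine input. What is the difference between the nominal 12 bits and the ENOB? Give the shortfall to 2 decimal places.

1.79 bits

Effective bits = (63.20 − 1.76)/6.02 = 10.2060.
12 − 10.2060 = 1.79 bits below nominal.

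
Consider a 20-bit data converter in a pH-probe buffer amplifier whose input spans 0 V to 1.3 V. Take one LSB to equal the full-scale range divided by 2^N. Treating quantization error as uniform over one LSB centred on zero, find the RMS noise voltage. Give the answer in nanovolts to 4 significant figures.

V_FS = 1.3 V.
One LSB is 1.3 V / 1048576 = 1.23978 µV.
For a uniform distribution on [−LSB/2, +LSB/2], V_rms = LSB/√12 = 1.23978 µV/3.4641 = 357.9 nV.

357.9 nV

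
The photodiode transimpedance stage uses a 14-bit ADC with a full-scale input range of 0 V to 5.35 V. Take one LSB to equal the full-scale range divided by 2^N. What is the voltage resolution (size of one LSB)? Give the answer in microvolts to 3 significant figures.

327 µV

Range is 5.35 V.
2^14 = 16384 levels.
LSB = 5.35 V ÷ 2^14 = 5.35/16384 V = 327 µV.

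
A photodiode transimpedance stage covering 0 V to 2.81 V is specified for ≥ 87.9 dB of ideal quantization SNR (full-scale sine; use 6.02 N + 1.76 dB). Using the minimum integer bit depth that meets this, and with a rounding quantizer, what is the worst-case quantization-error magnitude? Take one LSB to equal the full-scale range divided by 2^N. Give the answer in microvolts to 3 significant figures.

Range is 2.81 V.
Required N = ⌈(87.9 − 1.76)/6.02⌉ = ⌈14.309⌉ = 15.
One LSB is 2.81 V / 32768 = 85.754 µV.
Half an LSB is 42.9 µV.

42.9 µV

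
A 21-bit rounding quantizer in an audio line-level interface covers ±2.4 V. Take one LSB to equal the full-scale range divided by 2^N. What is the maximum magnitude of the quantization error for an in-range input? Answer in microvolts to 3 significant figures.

Span: 2.4 V − (-2.4 V) = 4.8 V.
Step size = 4.8/2097152 V = 2.2888 µV.
A rounding quantizer has |error| ≤ LSB/2 = 1.14 µV.

1.14 µV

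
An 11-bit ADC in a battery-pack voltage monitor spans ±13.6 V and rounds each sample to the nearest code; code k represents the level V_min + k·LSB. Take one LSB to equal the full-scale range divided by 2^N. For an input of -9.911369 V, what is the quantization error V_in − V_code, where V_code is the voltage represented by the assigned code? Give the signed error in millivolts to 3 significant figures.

Range = 13.6 − (-13.6) = 27.2 V. LSB = 27.2 V / 2^11 ≈ 13.28 mV.
Position in LSBs: (-9.911369 − (-13.6)) × 2048/27.2 = 277.7322; rounding gives k = 278.
V_code = -13.6 + (278/2048) × 27.2 = -9.907812500 V.
V_in − V_code = -9.911369 − (-9.907812500) = −3.56 mV.

−3.56 mV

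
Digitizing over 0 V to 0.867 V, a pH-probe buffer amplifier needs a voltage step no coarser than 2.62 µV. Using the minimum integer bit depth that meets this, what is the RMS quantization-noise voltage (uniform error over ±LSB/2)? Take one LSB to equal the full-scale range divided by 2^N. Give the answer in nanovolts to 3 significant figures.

Range is 0.867 V.
Required number of levels: 0.867/2.62 µV = 330920; smallest N with 2^N ≥ that is 19.
One LSB is 0.867 V / 524288 = 1.6537 µV.
V_rms = LSB/√12 = 477 nV.

477 nV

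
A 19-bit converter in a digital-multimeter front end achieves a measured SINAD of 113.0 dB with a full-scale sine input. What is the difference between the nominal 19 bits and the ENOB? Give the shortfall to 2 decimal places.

ENOB = (SINAD − 1.76)/6.02 = (113.0 − 1.76)/6.02 = 18.4784 bits.
Lost resolution: 19 − 18.4784 = 0.5216 bits.

0.52 bits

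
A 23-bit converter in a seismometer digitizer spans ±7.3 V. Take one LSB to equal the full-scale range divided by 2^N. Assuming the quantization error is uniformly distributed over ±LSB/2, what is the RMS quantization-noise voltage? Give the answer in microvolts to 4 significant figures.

0.5024 µV

Full-scale range = 7.3 V − (-7.3 V) = 14.6 V.
LSB = 14.6 V / 2^23 = 1.74046 µV.
σ_q = LSB/√12 = 1.74046 µV/3.4641 = 0.5024 µV.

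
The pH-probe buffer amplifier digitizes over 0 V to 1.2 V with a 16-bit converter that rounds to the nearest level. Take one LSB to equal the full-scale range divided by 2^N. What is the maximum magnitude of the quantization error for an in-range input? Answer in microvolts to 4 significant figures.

9.155 µV

Range is 1.2 V.
LSB = 1.2 V ÷ 2^16 = 1.2/65536 V = 18.3105 µV.
Worst-case error for round-to-nearest is half an LSB: 9.155 µV.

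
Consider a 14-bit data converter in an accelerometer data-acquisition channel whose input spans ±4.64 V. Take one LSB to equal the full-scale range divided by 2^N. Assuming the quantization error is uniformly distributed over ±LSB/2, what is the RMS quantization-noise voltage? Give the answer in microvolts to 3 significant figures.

The full-scale span is 4.64 − (-4.64) = 9.28 V.
Step size = 9.28/16384 V = 0.56641 mV.
For a uniform distribution on [−LSB/2, +LSB/2], V_rms = LSB/√12 = 0.56641 mV/3.4641 = 164 µV.

164 µV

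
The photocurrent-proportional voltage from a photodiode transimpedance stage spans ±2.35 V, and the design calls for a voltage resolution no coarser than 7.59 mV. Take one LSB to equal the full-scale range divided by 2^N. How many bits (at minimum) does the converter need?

Range = 2.35 − (-2.35) = 4.7 V.
Required number of levels: 4.7/7.59 mV = 619.24; smallest N with 2^N ≥ that is 10.

10 bits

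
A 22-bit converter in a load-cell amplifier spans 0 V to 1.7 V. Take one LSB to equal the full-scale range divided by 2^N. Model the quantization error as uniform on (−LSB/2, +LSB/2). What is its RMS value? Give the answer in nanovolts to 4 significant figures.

117.0 nV

V_FS = 1.7 V.
One LSB is 1.7 V / 4194304 = 405.312 nV.
V_rms = LSB/√12 = 405.312 nV / √12 = 117.0 nV.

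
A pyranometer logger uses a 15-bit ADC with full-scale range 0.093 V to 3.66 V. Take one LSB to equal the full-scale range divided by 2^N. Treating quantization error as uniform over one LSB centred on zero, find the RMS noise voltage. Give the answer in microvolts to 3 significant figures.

31.4 µV

Range = 3.66 − (0.093) = 3.567 V.
LSB = 3.567 V / 2^15 = 108.86 µV.
RMS of a uniform error over width LSB is LSB/√12 = 31.4 µV.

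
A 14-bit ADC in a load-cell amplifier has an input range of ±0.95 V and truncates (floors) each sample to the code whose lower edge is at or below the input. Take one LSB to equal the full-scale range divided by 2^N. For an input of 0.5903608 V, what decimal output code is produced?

Range = 0.95 − (-0.95) = 1.9 V. LSB = 1.9 V / 2^14 ≈ 116.0 µV.
V_in − V_min = 0.5903608 − (-0.95) = 1.5403608 V.
Divide by LSB: 1.5403608 × 16384/1.9 = 13282.7744.
Truncating gives code 13282.

13282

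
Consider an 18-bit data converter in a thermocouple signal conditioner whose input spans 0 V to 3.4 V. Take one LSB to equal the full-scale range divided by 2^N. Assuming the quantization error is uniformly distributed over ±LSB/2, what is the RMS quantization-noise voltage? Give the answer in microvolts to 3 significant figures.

3.74 µV

Span = 3.4 V.
LSB = 3.4 V / 2^18 = 12.970 µV.
σ_q = LSB/√12 = 12.970 µV/3.4641 = 3.74 µV.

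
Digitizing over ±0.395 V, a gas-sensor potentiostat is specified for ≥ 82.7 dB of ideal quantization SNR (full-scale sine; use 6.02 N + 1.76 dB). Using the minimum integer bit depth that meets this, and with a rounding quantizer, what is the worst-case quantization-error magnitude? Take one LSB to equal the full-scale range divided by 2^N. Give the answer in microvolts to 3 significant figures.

Range = 0.395 − (-0.395) = 0.79 V.
N ≥ (82.7 − 1.76)/6.02 = 13.445 → N_min = 14.
LSB = 0.79 V / 2^14 = 48.218 µV.
|e|_max = LSB/2 = 24.1 µV.

24.1 µV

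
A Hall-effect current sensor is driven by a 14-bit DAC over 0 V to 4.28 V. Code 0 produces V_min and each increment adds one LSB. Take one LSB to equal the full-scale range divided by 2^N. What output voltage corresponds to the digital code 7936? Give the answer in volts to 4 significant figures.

2.073 V

V_FS = 4.28 V. LSB = 4.28 V / 2^14.
V_out = V_min + code × LSB = 0 V + 7936 × 4.28 V / 16384
      = 0 + 2.07313 = 2.07313 V.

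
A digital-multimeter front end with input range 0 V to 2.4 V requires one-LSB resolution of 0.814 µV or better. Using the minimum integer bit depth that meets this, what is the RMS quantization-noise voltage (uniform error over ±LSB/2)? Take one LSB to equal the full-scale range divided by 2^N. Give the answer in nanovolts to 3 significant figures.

165 nV

Full-scale range = 2.4 V.
2.4 V / 0.814 µV = 2.948e6. Since 2^21 = 2097152 and 2^22 = 4194304, N = 22.
One LSB is 2.4 V / 4194304 = 0.57220 µV.
σ_q = LSB/√12 = 0.57220 µV/3.4641 = 165 nV.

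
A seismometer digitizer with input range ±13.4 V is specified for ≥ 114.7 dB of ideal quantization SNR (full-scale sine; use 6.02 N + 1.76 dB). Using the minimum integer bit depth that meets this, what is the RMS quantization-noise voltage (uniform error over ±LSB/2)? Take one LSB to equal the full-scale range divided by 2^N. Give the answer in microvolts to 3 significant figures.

14.8 µV

Span: 13.4 V − (-13.4 V) = 26.8 V.
6.02 N + 1.76 ≥ 114.7 gives N ≥ 18.761, so the minimum integer is 19.
LSB = 26.8 V ÷ 2^19 = 26.8/524288 V = 51.117 µV.
RMS noise = LSB/√12 = 14.8 µV.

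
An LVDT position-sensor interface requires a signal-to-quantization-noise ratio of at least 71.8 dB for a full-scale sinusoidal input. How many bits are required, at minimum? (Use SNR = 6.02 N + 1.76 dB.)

12 bits

N ≥ (71.8 − 1.76)/6.02 = 11.635 → N_min = 12.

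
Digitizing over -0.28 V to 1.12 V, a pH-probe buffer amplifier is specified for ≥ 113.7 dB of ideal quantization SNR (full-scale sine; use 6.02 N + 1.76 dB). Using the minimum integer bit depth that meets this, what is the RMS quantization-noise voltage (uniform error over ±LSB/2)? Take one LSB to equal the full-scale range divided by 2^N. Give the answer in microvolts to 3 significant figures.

Range = 1.12 − (-0.28) = 1.4 V.
N ≥ (113.7 − 1.76)/6.02 = 18.595 → N_min = 19.
LSB = 1.4 V ÷ 2^19 = 1.4/524288 V = 2.6703 µV.
RMS noise = LSB/√12 = 0.771 µV.

0.771 µV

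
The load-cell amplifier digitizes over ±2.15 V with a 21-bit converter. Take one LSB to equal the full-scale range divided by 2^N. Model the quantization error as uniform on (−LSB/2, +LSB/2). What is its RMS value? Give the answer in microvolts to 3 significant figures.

0.592 µV

Range = 2.15 − (-2.15) = 4.3 V.
LSB = 4.3 V / 2^21 = 2.0504 µV.
For a uniform distribution on [−LSB/2, +LSB/2], V_rms = LSB/√12 = 2.0504 µV/3.4641 = 0.592 µV.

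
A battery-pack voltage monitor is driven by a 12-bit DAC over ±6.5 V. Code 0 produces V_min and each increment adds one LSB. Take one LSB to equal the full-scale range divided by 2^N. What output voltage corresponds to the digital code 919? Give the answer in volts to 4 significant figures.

-3.583 V

Full-scale range = 6.5 V − (-6.5 V) = 13 V. LSB = 13 V / 2^12.
Output = V_min + (919/4096) × range = -6.5 + 0.224365 × 13 V
      = -6.5 V + 2.91675 V = -3.58325 V.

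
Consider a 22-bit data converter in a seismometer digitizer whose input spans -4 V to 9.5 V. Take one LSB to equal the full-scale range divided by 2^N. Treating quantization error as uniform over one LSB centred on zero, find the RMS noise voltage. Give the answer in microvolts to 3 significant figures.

0.929 µV

Range = 9.5 − (-4) = 13.5 V.
LSB = 13.5 V ÷ 2^22 = 13.5/4194304 V = 3.2187 µV.
V_rms = LSB/√12 = 3.2187 µV / √12 = 0.929 µV.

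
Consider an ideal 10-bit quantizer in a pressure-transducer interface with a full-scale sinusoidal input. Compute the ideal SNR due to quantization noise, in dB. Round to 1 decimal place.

62.0 dB

Ideal quantization SNR: 6.02 × 10 + 1.76 dB = 62.0 dB.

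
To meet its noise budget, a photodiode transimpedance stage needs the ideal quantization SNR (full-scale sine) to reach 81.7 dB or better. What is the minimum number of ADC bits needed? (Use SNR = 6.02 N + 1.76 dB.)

Solving 6.02 N ≥ 81.7 − 1.76: N ≥ 13.279. Round up → N = 14.

14 bits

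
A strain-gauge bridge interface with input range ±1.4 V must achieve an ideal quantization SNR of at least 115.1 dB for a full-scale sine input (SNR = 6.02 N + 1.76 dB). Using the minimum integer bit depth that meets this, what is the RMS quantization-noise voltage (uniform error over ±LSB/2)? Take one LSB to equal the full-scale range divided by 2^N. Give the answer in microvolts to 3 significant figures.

1.54 µV

The full-scale span is 1.4 − (-1.4) = 2.8 V.
Required N = ⌈(115.1 − 1.76)/6.02⌉ = ⌈18.827⌉ = 19.
One LSB is 2.8 V / 524288 = 5.3406 µV.
σ_q = LSB/√12 = 5.3406 µV/3.4641 = 1.54 µV.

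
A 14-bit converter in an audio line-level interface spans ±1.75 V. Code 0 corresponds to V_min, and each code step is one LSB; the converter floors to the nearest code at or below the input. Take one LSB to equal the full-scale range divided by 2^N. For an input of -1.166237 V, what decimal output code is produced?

2732

The full-scale span is 1.75 − (-1.75) = 3.5 V. LSB = 3.5 V / 2^14 ≈ 213.6 µV.
V_in − V_min = -1.166237 − (-1.75) = 0.583763 V.
Divide by LSB: 0.583763 × 16384/3.5 = 2732.6780.
Truncating gives code 2732.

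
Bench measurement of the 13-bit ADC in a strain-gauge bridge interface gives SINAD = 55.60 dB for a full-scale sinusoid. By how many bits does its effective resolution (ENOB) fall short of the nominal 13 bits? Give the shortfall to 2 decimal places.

Effective bits = (55.60 − 1.76)/6.02 = 8.9435.
Lost resolution: 13 − 8.9435 = 4.0565 bits.

4.06 bits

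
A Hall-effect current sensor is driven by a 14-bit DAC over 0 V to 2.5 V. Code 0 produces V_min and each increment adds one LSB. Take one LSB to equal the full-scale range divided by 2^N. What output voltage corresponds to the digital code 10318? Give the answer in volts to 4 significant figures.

V_FS = 2.5 V. LSB = 2.5 V / 2^14.
Output = V_min + (10318/16384) × range = 0 + 0.629761 × 2.5 V
      = 0 V + 1.57440 V = 1.57440 V.

1.574 V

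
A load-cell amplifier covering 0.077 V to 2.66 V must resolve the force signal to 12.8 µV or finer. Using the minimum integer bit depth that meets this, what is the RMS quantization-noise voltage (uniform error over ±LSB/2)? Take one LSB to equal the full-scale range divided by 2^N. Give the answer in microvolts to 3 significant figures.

The full-scale span is 2.66 − (0.077) = 2.583 V.
2.583 V / 12.8 µV = 201800. Since 2^17 = 131072 and 2^18 = 262144, N = 18.
Step size = 2.583/262144 V = 9.8534 µV.
RMS noise = LSB/√12 = 2.84 µV.

2.84 µV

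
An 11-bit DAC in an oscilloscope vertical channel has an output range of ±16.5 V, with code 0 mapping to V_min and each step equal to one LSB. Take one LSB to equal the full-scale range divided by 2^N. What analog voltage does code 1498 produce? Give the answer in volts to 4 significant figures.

The full-scale span is 16.5 − (-16.5) = 33 V. LSB = 33 V / 2^11.
V_out = V_min + code × LSB = -16.5 V + 1498 × 33 V / 2048
      = -16.5 + 24.1377 = 7.63770 V.

7.638 V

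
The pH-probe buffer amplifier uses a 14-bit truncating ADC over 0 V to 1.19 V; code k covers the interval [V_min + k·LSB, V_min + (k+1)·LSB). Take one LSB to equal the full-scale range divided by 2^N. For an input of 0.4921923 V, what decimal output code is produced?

6776

V_FS = 1.19 V. LSB = 1.19 V / 2^14 ≈ 72.63 µV.
V_in − V_min = 0.4921923 − (0) = 0.4921923 V.
Divide by LSB: 0.4921923 × 16384/1.19 = 6776.5367.
Truncating gives code 6776.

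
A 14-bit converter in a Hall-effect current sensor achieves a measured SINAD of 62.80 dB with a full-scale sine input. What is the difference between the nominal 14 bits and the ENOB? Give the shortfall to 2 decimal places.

3.86 bits

ENOB = (SINAD − 1.76)/6.02 = (62.80 − 1.76)/6.02 = 10.1395 bits.
14 − 10.1395 = 3.86 bits below nominal.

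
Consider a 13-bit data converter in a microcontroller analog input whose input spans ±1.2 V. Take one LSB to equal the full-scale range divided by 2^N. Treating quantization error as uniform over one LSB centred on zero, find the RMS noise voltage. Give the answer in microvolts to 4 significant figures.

Range = 1.2 − (-1.2) = 2.4 V.
One LSB is 2.4 V / 8192 = 292.969 µV.
V_rms = LSB/√12 = 292.969 µV / √12 = 84.57 µV.

84.57 µV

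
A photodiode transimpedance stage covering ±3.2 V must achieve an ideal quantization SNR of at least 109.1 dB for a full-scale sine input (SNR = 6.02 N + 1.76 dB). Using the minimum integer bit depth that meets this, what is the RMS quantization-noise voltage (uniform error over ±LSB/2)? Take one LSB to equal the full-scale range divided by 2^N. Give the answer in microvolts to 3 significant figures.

7.05 µV

Range = 3.2 − (-3.2) = 6.4 V.
6.02 N + 1.76 ≥ 109.1 gives N ≥ 17.831, so the minimum integer is 18.
LSB = 6.4 V ÷ 2^18 = 6.4/262144 V = 24.414 µV.
RMS noise = LSB/√12 = 7.05 µV.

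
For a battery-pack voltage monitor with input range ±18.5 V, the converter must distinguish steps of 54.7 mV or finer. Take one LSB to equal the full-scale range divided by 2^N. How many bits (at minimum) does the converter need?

10 bits

Range = 18.5 − (-18.5) = 37 V.
Levels needed ≥ 37/54.7 mV = 676.4. 2^10 = 1024 suffices, so N_min = 10.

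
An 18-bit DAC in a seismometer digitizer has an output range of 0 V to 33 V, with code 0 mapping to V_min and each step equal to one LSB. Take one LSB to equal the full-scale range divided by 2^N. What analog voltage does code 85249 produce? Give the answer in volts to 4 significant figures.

10.73 V

Full-scale range = 33 V. LSB = 33 V / 2^18.
Output = V_min + (85249/262144) × range = 0 + 0.325199 × 33 V
      = 0 V + 10.7316 V = 10.7316 V.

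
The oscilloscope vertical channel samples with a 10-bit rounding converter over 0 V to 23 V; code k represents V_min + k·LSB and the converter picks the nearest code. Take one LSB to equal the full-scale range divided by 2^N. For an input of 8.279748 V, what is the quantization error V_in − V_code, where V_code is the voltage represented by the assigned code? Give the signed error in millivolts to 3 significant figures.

Full-scale range = 23 V. LSB = 23 V / 2^10 ≈ 22.46 mV.
(V_in − V_min)/LSB = (8.279748 − (0)) × 1024/23 = 368.6288 → nearest code k = 369.
Reconstructed level: 0 + 369 × 23/1024 V = 8.288085938 V.
V_in − V_code = 8.279748 − (8.288085938) = −8.34 mV.

−8.34 mV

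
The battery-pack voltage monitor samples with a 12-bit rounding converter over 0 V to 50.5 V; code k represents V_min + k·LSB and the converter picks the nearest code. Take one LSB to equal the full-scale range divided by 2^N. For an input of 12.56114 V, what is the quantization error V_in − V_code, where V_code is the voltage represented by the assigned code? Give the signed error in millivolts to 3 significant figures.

−2.21 mV

Full-scale range = 50.5 V. LSB = 50.5 V / 2^12 ≈ 12.33 mV.
(V_in − V_min)/LSB = (12.56114 − (0)) × 4096/50.5 = 1018.8204 → nearest code k = 1019.
V_code = V_min + k × range/2^12 = 0 + 1019 × 50.5/4096 = 12.56335449 V.
e = 12.56114 − (12.56335449) = −2.21 mV.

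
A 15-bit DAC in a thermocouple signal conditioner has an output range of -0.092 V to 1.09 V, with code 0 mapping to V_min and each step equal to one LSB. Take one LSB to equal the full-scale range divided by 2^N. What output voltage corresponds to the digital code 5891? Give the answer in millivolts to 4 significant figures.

120.5 mV

Range = 1.09 − (-0.092) = 1.182 V. LSB = 1.182 V / 2^15.
V_out = -0.092 + 5891 × (1.182/32768) V
      = -0.092 V + 0.212499 V = 0.120499 V.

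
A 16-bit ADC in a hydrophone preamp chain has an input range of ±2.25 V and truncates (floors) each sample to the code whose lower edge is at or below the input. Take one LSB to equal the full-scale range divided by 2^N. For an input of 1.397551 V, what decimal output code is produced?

Span: 2.25 V − (-2.25 V) = 4.5 V. LSB = 4.5 V / 2^16 ≈ 68.66 µV.
V_in − V_min = 1.397551 − (-2.25) = 3.647551 V.
Divide by LSB: 3.647551 × 65536/4.5 = 53121.3116.
Truncating gives code 53121.

53121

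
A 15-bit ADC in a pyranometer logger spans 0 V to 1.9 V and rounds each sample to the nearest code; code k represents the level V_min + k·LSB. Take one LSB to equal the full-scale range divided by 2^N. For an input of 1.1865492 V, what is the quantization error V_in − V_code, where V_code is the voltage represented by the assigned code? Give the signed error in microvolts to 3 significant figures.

V_FS = 1.9 V. LSB = 1.9 V / 2^15 ≈ 57.98 µV.
(1.1865492 − (0)) / LSB = 1.1865492 × 32768/1.9 = 20463.6022. Nearest integer: k = 20464.
V_code = 0 + (20464/32768) × 1.9 = 1.1865722656 V.
e = 1.1865492 − (1.1865722656) = −23.1 µV.

−23.1 µV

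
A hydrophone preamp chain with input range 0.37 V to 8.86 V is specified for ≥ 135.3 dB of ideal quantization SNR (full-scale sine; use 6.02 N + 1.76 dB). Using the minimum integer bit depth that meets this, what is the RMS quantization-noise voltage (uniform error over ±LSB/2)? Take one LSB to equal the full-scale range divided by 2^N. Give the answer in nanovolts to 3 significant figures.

292 nV

Range = 8.86 − (0.37) = 8.49 V.
Solving 6.02 N ≥ 135.3 − 1.76: N ≥ 22.183. Round up → N = 23.
Step size = 8.49/8388608 V = 1.0121 µV.
σ_q = LSB/√12 = 1.0121 µV/3.4641 = 292 nV.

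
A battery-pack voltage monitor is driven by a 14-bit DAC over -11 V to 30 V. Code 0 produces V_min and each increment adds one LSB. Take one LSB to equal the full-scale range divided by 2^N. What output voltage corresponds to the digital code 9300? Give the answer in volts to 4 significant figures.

12.27 V

Span: 30 V − (-11 V) = 41 V. LSB = 41 V / 2^14.
V_out = -11 + 9300 × (41/16384) V
      = -11 V + 23.2727 V = 12.2727 V.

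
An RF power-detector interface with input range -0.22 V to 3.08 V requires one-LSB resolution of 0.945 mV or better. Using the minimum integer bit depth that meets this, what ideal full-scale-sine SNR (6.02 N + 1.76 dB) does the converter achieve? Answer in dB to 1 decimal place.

Range = 3.08 − (-0.22) = 3.3 V.
3.3 V / 0.945 mV = 3492. Since 2^11 = 2048 and 2^12 = 4096, N = 12.
Ideal SNR at N = 12: 6.02·12 + 1.76 = 74.0 dB.

74.0 dB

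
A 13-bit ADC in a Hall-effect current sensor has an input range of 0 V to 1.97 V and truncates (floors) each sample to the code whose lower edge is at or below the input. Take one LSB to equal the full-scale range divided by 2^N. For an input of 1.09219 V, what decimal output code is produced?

Range is 1.97 V. LSB = 1.97 V / 2^13 ≈ 240.5 µV.
V_in − V_min = 1.09219 − (0) = 1.09219 V.
Divide by LSB: 1.09219 × 8192/1.97 = 4541.7363.
Truncating gives code 4541.

4541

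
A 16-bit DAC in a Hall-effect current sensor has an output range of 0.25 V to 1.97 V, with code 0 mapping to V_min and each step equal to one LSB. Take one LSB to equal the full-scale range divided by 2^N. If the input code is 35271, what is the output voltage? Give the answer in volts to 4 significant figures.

1.176 V

Range = 1.97 − (0.25) = 1.72 V. LSB = 1.72 V / 2^16.
V_out = V_min + code × LSB = 0.25 V + 35271 × 1.72 V / 65536
      = 0.25 V + 0.925692 V = 1.17569 V.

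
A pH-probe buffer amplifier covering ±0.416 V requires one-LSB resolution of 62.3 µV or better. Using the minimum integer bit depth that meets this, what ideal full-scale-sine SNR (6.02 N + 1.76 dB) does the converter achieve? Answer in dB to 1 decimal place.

86.0 dB

Range = 0.416 − (-0.416) = 0.832 V.
Required number of levels: 0.832/62.3 µV = 13355; smallest N with 2^N ≥ that is 14.
Ideal SNR at N = 14: 6.02·14 + 1.76 = 86.0 dB.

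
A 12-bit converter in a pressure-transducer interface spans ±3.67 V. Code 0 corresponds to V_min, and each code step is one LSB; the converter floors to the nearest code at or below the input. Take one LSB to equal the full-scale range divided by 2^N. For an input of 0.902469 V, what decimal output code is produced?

2551

Range = 3.67 − (-3.67) = 7.34 V. LSB = 7.34 V / 2^12 ≈ 1.792 mV.
(V_in − V_min) × 2^12/range = (0.902469 − (-3.67)) × 4096/7.34 = 2551.612.
Floor → code = 2551.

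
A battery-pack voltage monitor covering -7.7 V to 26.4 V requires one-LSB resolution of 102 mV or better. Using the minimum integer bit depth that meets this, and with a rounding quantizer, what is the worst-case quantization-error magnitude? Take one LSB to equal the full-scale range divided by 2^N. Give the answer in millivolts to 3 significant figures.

33.3 mV

The full-scale span is 26.4 − (-7.7) = 34.1 V.
34.1 V / 102 mV = 334.3. Since 2^8 = 256 and 2^9 = 512, N = 9.
Step size = 34.1/512 V = 66.602 mV.
|e|_max = LSB/2 = 33.3 mV.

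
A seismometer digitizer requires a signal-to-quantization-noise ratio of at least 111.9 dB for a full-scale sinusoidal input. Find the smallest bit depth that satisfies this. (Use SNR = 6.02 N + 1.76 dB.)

Required N = ⌈(111.9 − 1.76)/6.02⌉ = ⌈18.296⌉ = 19.

19 bits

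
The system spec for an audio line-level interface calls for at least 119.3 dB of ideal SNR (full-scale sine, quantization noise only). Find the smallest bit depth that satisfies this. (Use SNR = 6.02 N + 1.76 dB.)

20 bits

Solving 6.02 N ≥ 119.3 − 1.76: N ≥ 19.525. Round up → N = 20.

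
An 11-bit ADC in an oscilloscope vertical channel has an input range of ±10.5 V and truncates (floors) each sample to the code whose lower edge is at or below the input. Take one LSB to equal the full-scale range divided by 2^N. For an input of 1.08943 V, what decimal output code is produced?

Span: 10.5 V − (-10.5 V) = 21 V. LSB = 21 V / 2^11 ≈ 10.25 mV.
(V_in − V_min) × 2^11/range = (1.08943 − (-10.5)) × 2048/21 = 1130.245.
Floor → code = 1130.

1130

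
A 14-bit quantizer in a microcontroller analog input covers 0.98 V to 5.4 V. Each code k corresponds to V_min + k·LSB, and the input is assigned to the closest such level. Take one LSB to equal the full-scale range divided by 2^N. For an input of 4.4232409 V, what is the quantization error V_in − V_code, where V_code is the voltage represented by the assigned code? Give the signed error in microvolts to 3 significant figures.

+97.6 µV

Span: 5.4 V − (0.98 V) = 4.42 V. LSB = 4.42 V / 2^14 ≈ 269.8 µV.
(V_in − V_min)/LSB = (4.4232409 − (0.98)) × 16384/4.42 = 12763.3617 → nearest code k = 12763.
Reconstructed level: 0.98 + 12763 × 4.42/16384 V = 4.4231433105 V.
Error = V_in − V_code = 4.4232409 − (4.4231433105) = +97.6 µV.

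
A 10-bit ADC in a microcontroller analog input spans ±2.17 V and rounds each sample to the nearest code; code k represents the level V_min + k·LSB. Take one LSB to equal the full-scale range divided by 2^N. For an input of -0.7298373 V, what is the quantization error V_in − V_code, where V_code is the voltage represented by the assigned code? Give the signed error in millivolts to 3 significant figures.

−0.853 mV

Full-scale range = 2.17 V − (-2.17 V) = 4.34 V. LSB = 4.34 V / 2^10 ≈ 4.238 mV.
(-0.7298373 − (-2.17)) / LSB = 1.4401627 × 1024/4.34 = 339.7988. Nearest integer: k = 340.
Reconstructed level: -2.17 + 340 × 4.34/1024 V = -0.7289843750 V.
Error = V_in − V_code = -0.7298373 − (-0.7289843750) = −0.853 mV.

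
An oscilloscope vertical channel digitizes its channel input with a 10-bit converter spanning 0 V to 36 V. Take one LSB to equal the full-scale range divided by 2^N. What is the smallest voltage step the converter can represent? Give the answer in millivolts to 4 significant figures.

Range is 36 V.
Number of codes = 2^10 = 1024.
LSB = 36 V ÷ 2^10 = 36/1024 V = 35.16 mV.

35.16 mV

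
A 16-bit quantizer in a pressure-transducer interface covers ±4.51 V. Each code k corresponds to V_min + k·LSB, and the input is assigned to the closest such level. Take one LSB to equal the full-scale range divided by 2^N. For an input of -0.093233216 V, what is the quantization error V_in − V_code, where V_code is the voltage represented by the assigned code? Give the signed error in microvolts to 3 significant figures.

Range = 4.51 − (-4.51) = 9.02 V. LSB = 9.02 V / 2^16 ≈ 137.6 µV.
(V_in − V_min)/LSB = (-0.093233216 − (-4.51)) × 65536/9.02 = 32090.6018 → nearest code k = 32091.
V_code = V_min + k × range/2^16 = -4.51 + 32091 × 9.02/65536 = -0.093178405762 V.
e = -0.093233216 − (-0.093178405762) = −54.8 µV.

−54.8 µV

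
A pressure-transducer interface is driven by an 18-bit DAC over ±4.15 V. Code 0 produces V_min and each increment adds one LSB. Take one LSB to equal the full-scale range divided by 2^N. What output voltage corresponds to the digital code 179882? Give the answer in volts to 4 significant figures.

Span: 4.15 V − (-4.15 V) = 8.3 V. LSB = 8.3 V / 2^18.
V_out = -4.15 + 179882 × (8.3/262144) V
      = -4.15 V + 5.69542 V = 1.54542 V.

1.545 V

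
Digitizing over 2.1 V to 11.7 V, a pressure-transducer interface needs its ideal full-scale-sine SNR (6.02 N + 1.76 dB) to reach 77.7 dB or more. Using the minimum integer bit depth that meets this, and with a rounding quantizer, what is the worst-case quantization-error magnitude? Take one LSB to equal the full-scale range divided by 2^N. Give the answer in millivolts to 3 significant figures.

The full-scale span is 11.7 − (2.1) = 9.6 V.
Required N = ⌈(77.7 − 1.76)/6.02⌉ = ⌈12.615⌉ = 13.
LSB = 9.6 V ÷ 2^13 = 9.6/8192 V = 1.1719 mV.
|e|_max = LSB/2 = 0.586 mV.

0.586 mV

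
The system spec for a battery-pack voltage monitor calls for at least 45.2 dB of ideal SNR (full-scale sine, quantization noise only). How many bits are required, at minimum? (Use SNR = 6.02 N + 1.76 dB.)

Required N = ⌈(45.2 − 1.76)/6.02⌉ = ⌈7.216⌉ = 8.

8 bits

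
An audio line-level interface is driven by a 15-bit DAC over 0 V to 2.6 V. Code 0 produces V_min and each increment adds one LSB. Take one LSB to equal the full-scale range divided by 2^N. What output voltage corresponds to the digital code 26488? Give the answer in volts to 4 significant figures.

Range is 2.6 V. LSB = 2.6 V / 2^15.
Output = V_min + (26488/32768) × range = 0 + 0.808350 × 2.6 V
      = 0 V + 2.10171 V = 2.10171 V.

2.102 V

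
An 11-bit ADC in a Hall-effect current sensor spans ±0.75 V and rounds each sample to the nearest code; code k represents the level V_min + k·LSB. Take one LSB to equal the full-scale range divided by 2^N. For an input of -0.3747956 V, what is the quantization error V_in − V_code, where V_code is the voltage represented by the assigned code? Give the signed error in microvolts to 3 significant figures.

Span: 0.75 V − (-0.75 V) = 1.5 V. LSB = 1.5 V / 2^11 ≈ 0.7324 mV.
(-0.3747956 − (-0.75)) / LSB = 0.3752044 × 2048/1.5 = 512.2791. Nearest integer: k = 512.
V_code = -0.75 + (512/2048) × 1.5 = -0.3750000000 V.
V_in − V_code = -0.3747956 − (-0.3750000000) = +204 µV.

+204 µV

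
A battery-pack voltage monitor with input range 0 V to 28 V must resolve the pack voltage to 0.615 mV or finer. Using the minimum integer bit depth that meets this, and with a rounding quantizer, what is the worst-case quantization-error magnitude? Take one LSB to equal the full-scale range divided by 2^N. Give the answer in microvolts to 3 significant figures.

V_FS = 28 V.
28 V / 0.615 mV = 45530. Since 2^15 = 32768 and 2^16 = 65536, N = 16.
One LSB is 28 V / 65536 = 427.25 µV.
Half an LSB is 214 µV.

214 µV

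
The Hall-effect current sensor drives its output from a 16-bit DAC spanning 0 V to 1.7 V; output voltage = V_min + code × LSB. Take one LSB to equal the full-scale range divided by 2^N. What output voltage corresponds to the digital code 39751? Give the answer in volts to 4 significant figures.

1.031 V

Full-scale range = 1.7 V. LSB = 1.7 V / 2^16.
V_out = V_min + code × LSB = 0 V + 39751 × 1.7 V / 65536
      = 0 V + 1.03114 V = 1.03114 V.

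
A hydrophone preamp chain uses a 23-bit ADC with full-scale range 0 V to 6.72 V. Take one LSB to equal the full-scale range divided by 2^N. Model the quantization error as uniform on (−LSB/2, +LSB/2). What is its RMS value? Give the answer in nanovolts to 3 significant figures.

V_FS = 6.72 V.
LSB = 6.72 V / 2^23 = 0.80109 µV.
V_rms = LSB/√12 = 0.80109 µV / √12 = 231 nV.

231 nV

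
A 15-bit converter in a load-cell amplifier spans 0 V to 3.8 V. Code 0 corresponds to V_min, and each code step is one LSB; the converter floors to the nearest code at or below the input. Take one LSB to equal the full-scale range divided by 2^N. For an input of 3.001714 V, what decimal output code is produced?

25884

Span = 3.8 V. LSB = 3.8 V / 2^15 ≈ 116.0 µV.
(V_in − V_min) × 2^15/range = (3.001714 − (0)) × 32768/3.8 = 25884.254.
Floor → code = 25884.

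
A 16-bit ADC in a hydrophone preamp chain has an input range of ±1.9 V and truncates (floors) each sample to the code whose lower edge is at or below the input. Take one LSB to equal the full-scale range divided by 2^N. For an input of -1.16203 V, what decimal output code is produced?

12727

Full-scale range = 1.9 V − (-1.9 V) = 3.8 V. LSB = 3.8 V / 2^16 ≈ 57.98 µV.
(V_in − V_min) × 2^16/range = (-1.16203 − (-1.9)) × 65536/3.8 = 12727.264.
Floor → code = 12727.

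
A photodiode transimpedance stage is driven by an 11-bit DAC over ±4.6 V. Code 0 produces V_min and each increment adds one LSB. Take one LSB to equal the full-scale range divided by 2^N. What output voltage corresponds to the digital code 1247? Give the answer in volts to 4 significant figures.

1.002 V

The full-scale span is 4.6 − (-4.6) = 9.2 V. LSB = 9.2 V / 2^11.
Output = V_min + (1247/2048) × range = -4.6 + 0.608887 × 9.2 V
      = -4.6 + 5.60176 = 1.00176 V.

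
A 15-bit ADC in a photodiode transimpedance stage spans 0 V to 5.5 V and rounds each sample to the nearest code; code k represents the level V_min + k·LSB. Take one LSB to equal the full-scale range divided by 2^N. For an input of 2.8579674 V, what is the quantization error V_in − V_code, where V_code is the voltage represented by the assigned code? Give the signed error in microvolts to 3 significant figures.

+42.0 µV

V_FS = 5.5 V. LSB = 5.5 V / 2^15 ≈ 167.8 µV.
(2.8579674 − (0)) / LSB = 2.8579674 × 32768/5.5 = 17027.2501. Nearest integer: k = 17027.
V_code = V_min + k × range/2^15 = 0 + 17027 × 5.5/32768 = 2.8579254150 V.
Error = V_in − V_code = 2.8579674 − (2.8579254150) = +42.0 µV.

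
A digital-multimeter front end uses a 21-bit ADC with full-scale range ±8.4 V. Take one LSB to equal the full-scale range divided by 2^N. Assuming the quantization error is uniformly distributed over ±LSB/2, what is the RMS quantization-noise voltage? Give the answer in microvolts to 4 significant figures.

The full-scale span is 8.4 − (-8.4) = 16.8 V.
LSB = 16.8 V ÷ 2^21 = 16.8/2097152 V = 8.01086 µV.
For a uniform distribution on [−LSB/2, +LSB/2], V_rms = LSB/√12 = 8.01086 µV/3.4641 = 2.313 µV.

2.313 µV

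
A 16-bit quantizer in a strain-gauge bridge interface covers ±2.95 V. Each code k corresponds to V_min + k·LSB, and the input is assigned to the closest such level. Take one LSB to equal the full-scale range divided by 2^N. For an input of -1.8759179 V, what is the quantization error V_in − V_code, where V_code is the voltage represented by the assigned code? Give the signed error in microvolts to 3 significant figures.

Full-scale range = 2.95 V − (-2.95 V) = 5.9 V. LSB = 5.9 V / 2^16 ≈ 90.03 µV.
(-1.8759179 − (-2.95)) / LSB = 1.0740821 × 65536/5.9 = 11930.6855. Nearest integer: k = 11931.
Reconstructed level: -2.95 + 11931 × 5.9/65536 V = -1.8758895874 V.
V_in − V_code = -1.8759179 − (-1.8758895874) = −28.3 µV.

−28.3 µV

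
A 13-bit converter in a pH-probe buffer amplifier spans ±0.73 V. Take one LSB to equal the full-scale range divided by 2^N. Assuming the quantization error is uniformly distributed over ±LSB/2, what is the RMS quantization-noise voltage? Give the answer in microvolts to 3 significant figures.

51.4 µV

The full-scale span is 0.73 − (-0.73) = 1.46 V.
One LSB is 1.46 V / 8192 = 178.22 µV.
For a uniform distribution on [−LSB/2, +LSB/2], V_rms = LSB/√12 = 178.22 µV/3.4641 = 51.4 µV.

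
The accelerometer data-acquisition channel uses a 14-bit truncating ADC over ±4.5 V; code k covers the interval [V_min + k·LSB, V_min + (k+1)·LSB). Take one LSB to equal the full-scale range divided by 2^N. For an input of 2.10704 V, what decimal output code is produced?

12027

Span: 4.5 V − (-4.5 V) = 9 V. LSB = 9 V / 2^14 ≈ 0.5493 mV.
V_in − V_min = 2.10704 − (-4.5) = 6.60704 V.
Divide by LSB: 6.60704 × 16384/9 = 12027.7493.
Truncating gives code 12027.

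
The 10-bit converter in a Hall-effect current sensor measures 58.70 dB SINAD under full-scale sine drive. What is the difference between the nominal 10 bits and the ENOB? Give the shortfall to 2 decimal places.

ENOB = (SINAD − 1.76)/6.02 = (58.70 − 1.76)/6.02 = 9.4585 bits.
10 − 9.4585 = 0.54 bits below nominal.

0.54 bits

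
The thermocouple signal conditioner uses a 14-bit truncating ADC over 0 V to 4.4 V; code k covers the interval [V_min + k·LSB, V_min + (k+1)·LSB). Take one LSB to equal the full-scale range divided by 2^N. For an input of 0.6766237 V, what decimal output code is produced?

Span = 4.4 V. LSB = 4.4 V / 2^14 ≈ 268.6 µV.
V_in − V_min = 0.6766237 − (0) = 0.6766237 V.
Divide by LSB: 0.6766237 × 16384/4.4 = 2519.5006.
Truncating gives code 2519.

2519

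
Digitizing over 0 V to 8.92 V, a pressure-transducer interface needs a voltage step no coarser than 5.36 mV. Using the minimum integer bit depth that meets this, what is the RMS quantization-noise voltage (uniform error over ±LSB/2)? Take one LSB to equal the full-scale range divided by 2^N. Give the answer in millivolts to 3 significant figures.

V_FS = 8.92 V.
Levels needed ≥ 8.92/5.36 mV = 1664. 2^11 = 2048 suffices, so N_min = 11.
LSB = 8.92 V / 2^11 = 4.3555 mV.
V_rms = LSB/√12 = 1.26 mV.

1.26 mV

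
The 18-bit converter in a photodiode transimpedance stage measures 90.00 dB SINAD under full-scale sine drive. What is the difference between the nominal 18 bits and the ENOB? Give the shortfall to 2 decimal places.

Effective bits = (90.00 − 1.76)/6.02 = 14.6578.
18 − 14.6578 = 3.34 bits below nominal.

3.34 bits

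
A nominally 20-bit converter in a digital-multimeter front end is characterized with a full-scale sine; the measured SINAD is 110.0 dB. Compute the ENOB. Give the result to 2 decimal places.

ENOB = (110.0 − 1.76)/6.02 = 17.9801 bits.

17.98 bits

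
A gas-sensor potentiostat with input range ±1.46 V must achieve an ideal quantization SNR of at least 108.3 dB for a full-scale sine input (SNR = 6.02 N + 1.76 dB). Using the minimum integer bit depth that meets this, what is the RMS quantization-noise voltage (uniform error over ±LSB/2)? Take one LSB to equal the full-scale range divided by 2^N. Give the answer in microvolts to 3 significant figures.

3.22 µV

Range = 1.46 − (-1.46) = 2.92 V.
Solving 6.02 N ≥ 108.3 − 1.76: N ≥ 17.698. Round up → N = 18.
LSB = 2.92 V / 2^18 = 11.139 µV.
σ_q = LSB/√12 = 11.139 µV/3.4641 = 3.22 µV.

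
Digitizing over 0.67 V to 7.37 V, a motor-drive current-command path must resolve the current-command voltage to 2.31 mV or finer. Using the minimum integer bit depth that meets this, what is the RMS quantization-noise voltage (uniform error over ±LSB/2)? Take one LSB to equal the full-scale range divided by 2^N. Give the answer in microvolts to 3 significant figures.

472 µV

Range = 7.37 − (0.67) = 6.7 V.
6.7 V / 2.31 mV = 2900. Since 2^11 = 2048 and 2^12 = 4096, N = 12.
LSB = 6.7 V ÷ 2^12 = 6.7/4096 V = 1.6357 mV.
RMS noise = LSB/√12 = 472 µV.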